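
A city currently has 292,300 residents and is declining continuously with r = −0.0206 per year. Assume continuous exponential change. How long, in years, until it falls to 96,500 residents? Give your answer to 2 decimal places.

t ≈ 53.80 years

96500 = 292300 · e^(-0.0206·t)
t = ln(96500/292300) / -0.0206 = ln(0.33014) / -0.0206 = -1.10824 / -0.0206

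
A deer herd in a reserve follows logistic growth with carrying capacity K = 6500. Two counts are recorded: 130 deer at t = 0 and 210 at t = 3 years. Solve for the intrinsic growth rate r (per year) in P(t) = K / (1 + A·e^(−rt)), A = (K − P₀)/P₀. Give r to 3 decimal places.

A = (6500 − 130)/130 = 49
210 = 6500/(1 + 49·e^(−r·3)) → e^(−3r) = (30.95238 − 1)/49 = 0.611273
r = −ln(0.611273)/3 = 0.49221/3

r ≈ 0.164 per year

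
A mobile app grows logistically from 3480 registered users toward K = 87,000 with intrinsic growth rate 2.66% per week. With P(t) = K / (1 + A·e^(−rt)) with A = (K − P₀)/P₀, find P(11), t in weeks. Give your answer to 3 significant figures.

≈ 4,600 registered users

A = (87000 − 3480)/3480 = 24
P(11) = 87000 / (1 + 24·e^(−0.0266·11)) = 87000 / (1 + 24·0.746321)
= 87000 / 18.91169 ≈ 4600.33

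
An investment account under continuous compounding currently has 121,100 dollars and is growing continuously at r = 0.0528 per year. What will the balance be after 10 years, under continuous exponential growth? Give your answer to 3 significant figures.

P(10) = 121100 · e^(0.0528·10) = 121100 · e^(0.528)
= 121100 · 1.69554 ≈ 205329.63

≈ 205,000 dollars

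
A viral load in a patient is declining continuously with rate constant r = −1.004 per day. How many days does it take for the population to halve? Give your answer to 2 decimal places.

half-life = ln(2) / |r| = 0.69315 / 1.004

half-life ≈ 0.69 days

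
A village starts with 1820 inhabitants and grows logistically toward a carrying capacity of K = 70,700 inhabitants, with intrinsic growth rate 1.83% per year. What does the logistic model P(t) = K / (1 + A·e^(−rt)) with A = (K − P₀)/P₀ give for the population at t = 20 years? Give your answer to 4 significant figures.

A = (70700 − 1820)/1820 = 37.84615
P(20) = 70700 / (1 + 37.84615·e^(−0.0183·20)) = 70700 / (1 + 37.84615·0.693503)
= 70700 / 27.24641 ≈ 2594.84

≈ 2,595 inhabitants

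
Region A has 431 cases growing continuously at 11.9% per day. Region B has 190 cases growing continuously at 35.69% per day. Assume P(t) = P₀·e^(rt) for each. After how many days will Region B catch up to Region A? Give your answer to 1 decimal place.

431·e^(0.119t) = 190·e^(0.3569t)
431/190 = e^((0.3569 − 0.119)t) → ln(2.26842) = 0.2379·t
t = 0.81908 / 0.2379

t ≈ 3.4 days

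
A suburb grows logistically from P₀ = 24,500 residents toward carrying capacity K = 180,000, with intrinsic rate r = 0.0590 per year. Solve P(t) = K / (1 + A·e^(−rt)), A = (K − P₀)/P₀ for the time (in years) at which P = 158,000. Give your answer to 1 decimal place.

A = (180000 − 24500)/24500 = 6.34694
158000 = 180000/(1 + 6.34694·e^(−0.059t)) → 1 + 6.34694·e^(−0.059t) = 1.13924
e^(−0.059t) = 0.021938 → t = ln(45.58256)/0.059 = 3.81953/0.059

t ≈ 64.7 years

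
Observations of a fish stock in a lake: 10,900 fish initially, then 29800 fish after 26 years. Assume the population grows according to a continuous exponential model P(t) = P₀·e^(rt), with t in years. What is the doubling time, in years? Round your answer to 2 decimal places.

r = ln(29800/10900) / 26 = ln(2.73394) / 26 ≈ 0.038683 per year
doubling time = ln 2 / |r| = 0.69315 / 0.038683

doubling time ≈ 17.92 years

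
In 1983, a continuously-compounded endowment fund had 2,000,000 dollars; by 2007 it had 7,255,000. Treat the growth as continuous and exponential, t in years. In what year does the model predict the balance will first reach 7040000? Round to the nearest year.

year 2006

r = ln(7255000/2000000) / 24 = 1.28854/24 ≈ 0.053689 per year
t = ln(7040000/2000000) / r = 1.25846/0.053689 ≈ 23.44 years after 1983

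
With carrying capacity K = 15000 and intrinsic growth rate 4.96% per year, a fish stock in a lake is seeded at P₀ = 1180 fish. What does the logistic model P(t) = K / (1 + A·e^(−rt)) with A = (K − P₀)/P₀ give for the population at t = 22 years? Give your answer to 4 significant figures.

A = (15000 − 1180)/1180 = 11.71186
P(22) = 15000 / (1 + 11.71186·e^(−0.0496·22)) = 15000 / (1 + 11.71186·0.335813)
= 15000 / 4.933 ≈ 3040.75

≈ 3,041 fish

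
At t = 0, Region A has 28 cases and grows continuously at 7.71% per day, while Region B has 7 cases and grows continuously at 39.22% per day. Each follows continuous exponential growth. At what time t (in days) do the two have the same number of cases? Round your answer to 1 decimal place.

t ≈ 4.4 days

28·e^(0.0771t) = 7·e^(0.3922t)
28/7 = e^((0.3922 − 0.0771)t) → ln(4) = 0.3151·t
t = 1.38629 / 0.3151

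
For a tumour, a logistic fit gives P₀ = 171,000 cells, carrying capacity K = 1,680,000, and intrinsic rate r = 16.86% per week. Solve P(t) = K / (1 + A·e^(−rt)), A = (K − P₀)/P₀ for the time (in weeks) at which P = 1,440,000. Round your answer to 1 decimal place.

A = (1680000 − 171000)/171000 = 8.82456
1440000 = 1680000/(1 + 8.82456·e^(−0.1686t)) → 1 + 8.82456·e^(−0.1686t) = 1.16667
e^(−0.1686t) = 0.018887 → t = ln(52.94737)/0.1686 = 3.9693/0.1686

t ≈ 23.5 weeks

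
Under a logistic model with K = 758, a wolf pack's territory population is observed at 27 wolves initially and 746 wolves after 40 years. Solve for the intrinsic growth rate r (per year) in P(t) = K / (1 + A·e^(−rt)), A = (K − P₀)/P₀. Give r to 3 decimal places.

A = (758 − 27)/27 = 27.07407
746 = 758/(1 + 27.07407·e^(−r·40)) → e^(−40r) = (1.01609 − 1)/27.07407 = 0.000594
r = −ln(0.000594)/40 = 7.4284/40

r ≈ 0.186 per year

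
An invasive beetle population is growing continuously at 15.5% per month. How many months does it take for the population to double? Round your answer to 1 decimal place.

doubling time ≈ 4.5 months

doubling time = ln(2) / |r| = 0.69315 / 0.155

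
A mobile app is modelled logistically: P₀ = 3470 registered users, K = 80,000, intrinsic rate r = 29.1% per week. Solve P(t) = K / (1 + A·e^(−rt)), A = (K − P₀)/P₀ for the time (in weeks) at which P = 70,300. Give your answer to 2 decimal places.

t ≈ 17.44 weeks

A = (80000 − 3470)/3470 = 22.05476
70300 = 80000/(1 + 22.05476·e^(−0.291t)) → 1 + 22.05476·e^(−0.291t) = 1.13798
e^(−0.291t) = 0.006256 → t = ln(159.84013)/0.291 = 5.07417/0.291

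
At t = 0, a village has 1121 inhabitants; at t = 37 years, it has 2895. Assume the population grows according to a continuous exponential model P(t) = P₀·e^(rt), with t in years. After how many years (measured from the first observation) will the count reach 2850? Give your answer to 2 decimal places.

t ≈ 36.39 years

r = ln(2895/1121) / 37 ≈ 0.025642 per year
t = ln(2850/1121) / r = 0.9331 / 0.025642 ≈ 36.389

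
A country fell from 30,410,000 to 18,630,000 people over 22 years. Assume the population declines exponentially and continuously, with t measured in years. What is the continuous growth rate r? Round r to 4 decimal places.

r ≈ -0.0223 per year

18630000 = 30410000 · e^(r·22)
e^(22r) = 18630000/30410000 = 0.61263
r = ln(0.61263) / 22 = -0.49 / 22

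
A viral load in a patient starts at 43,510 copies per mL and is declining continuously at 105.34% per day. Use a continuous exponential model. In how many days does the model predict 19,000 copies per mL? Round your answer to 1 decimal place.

t ≈ 0.8 days

19000 = 43510 · e^(-1.0534·t)
t = ln(19000/43510) / -1.0534 = ln(0.43668) / -1.0534 = -0.82855 / -1.0534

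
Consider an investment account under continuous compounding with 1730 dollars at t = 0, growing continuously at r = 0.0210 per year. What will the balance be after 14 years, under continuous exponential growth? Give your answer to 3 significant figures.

≈ 2,320 dollars

P(14) = 1730 · e^(0.021·14) = 1730 · e^(0.294)
= 1730 · 1.34178 ≈ 2321.29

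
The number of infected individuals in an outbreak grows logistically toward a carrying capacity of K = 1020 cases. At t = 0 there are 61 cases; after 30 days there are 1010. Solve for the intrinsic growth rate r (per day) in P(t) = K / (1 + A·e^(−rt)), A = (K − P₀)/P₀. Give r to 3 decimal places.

r ≈ 0.246 per day

A = (1020 − 61)/61 = 15.72131
1010 = 1020/(1 + 15.72131·e^(−r·30)) → e^(−30r) = (1.0099 − 1)/15.72131 = 0.00063
r = −ln(0.00063)/30 = 7.37014/30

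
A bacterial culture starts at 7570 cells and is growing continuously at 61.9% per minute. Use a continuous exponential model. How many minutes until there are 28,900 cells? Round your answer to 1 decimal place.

28900 = 7570 · e^(0.619·t)
t = ln(28900/7570) / 0.619 = ln(3.8177) / 0.619 = 1.33965 / 0.619

t ≈ 2.2 minutes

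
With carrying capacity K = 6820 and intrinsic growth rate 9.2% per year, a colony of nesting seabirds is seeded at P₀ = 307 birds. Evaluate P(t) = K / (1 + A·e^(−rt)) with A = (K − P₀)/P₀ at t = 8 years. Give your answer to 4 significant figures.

A = (6820 − 307)/307 = 21.21498
P(8) = 6820 / (1 + 21.21498·e^(−0.092·8)) = 6820 / (1 + 21.21498·0.479026)
= 6820 / 11.16253 ≈ 610.97

≈ 611.0 birds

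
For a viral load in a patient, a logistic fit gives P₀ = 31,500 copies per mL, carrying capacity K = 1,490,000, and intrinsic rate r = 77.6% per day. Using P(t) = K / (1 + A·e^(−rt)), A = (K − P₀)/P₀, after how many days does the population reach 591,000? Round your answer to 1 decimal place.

A = (1490000 − 31500)/31500 = 46.30159
591000 = 1490000/(1 + 46.30159·e^(−0.776t)) → 1 + 46.30159·e^(−0.776t) = 2.52115
e^(−0.776t) = 0.032853 → t = ln(30.43853)/0.776 = 3.41571/0.776

t ≈ 4.4 days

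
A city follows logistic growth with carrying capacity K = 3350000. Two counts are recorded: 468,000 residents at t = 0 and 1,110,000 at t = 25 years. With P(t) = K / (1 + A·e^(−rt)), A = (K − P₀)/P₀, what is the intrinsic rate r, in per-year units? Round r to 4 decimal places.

A = (3350000 − 468000)/468000 = 6.15812
1110000 = 3350000/(1 + 6.15812·e^(−r·25)) → e^(−25r) = (3.01802 − 1)/6.15812 = 0.3277
r = −ln(0.3277)/25 = 1.11566/25

r ≈ 0.0446 per year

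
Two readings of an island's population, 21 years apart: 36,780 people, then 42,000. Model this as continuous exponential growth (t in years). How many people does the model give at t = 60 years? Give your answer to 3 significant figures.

≈ 53,700 people

r = ln(42000/36780) / 21 ≈ 0.00632 per year
P(60) = 36780 · e^(0.00632·60) = 36780 · 1.4611 ≈ 53739.11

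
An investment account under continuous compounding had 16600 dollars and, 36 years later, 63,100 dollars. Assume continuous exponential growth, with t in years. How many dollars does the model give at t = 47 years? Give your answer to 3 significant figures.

r = ln(63100/16600) / 36 ≈ 0.037092 per year
P(47) = 16600 · e^(0.037092·47) = 16600 · 5.71636 ≈ 94891.55

≈ 94,900 dollars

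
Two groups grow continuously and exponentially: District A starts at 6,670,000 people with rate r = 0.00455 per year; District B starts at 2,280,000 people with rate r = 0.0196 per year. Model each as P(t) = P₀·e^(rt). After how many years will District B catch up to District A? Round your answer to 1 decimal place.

6670000·e^(0.00455t) = 2280000·e^(0.0196t)
6670000/2280000 = e^((0.0196 − 0.00455)t) → ln(2.92544) = 0.01505·t
t = 1.07344 / 0.01505

t ≈ 71.3 years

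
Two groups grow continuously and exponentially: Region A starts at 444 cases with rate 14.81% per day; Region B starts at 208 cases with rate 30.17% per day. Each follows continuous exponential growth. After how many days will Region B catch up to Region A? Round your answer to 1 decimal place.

t ≈ 4.9 days

444·e^(0.1481t) = 208·e^(0.3017t)
444/208 = e^((0.3017 − 0.1481)t) → ln(2.13462) = 0.1536·t
t = 0.75829 / 0.1536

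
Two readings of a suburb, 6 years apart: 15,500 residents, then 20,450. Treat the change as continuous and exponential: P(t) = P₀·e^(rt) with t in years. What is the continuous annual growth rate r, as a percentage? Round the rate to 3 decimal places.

20450 = 15500 · e^(r·6)
e^(6r) = 20450/15500 = 1.31935
r = ln(1.31935) / 6 = 0.27714 / 6

r ≈ 4.619% per year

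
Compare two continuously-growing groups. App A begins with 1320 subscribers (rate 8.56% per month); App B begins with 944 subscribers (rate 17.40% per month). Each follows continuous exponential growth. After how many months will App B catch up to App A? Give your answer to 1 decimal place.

t ≈ 3.8 months

1320·e^(0.0856t) = 944·e^(0.174t)
1320/944 = e^((0.174 − 0.0856)t) → ln(1.39831) = 0.0884·t
t = 0.33526 / 0.0884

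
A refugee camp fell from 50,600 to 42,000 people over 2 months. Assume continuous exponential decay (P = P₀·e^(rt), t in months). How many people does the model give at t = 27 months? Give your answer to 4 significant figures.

r = ln(42000/50600) / 2 ≈ -0.093141 per month
P(27) = 50600 · e^(-0.093141·27) = 50600 · 0.08088 ≈ 4092.46

≈ 4,092 people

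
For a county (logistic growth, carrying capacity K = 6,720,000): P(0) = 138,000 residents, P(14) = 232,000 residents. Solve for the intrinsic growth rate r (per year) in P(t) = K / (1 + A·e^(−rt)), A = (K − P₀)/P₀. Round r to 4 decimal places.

r ≈ 0.0381 per year

A = (6720000 − 138000)/138000 = 47.69565
232000 = 6720000/(1 + 47.69565·e^(−r·14)) → e^(−14r) = (28.96552 − 1)/47.69565 = 0.586333
r = −ln(0.586333)/14 = 0.53387/14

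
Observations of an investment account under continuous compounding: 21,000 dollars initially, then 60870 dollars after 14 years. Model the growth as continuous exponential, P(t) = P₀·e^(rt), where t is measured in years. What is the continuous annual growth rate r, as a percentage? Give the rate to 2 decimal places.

60870 = 21000 · e^(r·14)
e^(14r) = 60870/21000 = 2.89857
r = ln(2.89857) / 14 = 1.06422 / 14

r ≈ 7.60% per year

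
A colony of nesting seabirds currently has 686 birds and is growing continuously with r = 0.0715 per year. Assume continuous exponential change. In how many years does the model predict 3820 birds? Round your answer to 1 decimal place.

t ≈ 24.0 years

3820 = 686 · e^(0.0715·t)
t = ln(3820/686) / 0.0715 = ln(5.56851) / 0.0715 = 1.71713 / 0.0715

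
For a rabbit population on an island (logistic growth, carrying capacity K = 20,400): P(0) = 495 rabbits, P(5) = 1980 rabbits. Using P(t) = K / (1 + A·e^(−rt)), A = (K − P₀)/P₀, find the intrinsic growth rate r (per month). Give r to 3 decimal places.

r ≈ 0.293 per month

A = (20400 − 495)/495 = 40.21212
1980 = 20400/(1 + 40.21212·e^(−r·5)) → e^(−5r) = (10.30303 − 1)/40.21212 = 0.231349
r = −ln(0.231349)/5 = 1.46383/5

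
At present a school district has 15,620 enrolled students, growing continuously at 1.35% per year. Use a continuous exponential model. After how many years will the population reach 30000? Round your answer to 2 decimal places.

30000 = 15620 · e^(0.0135·t)
t = ln(30000/15620) / 0.0135 = ln(1.92061) / 0.0135 = 0.65265 / 0.0135

t ≈ 48.34 years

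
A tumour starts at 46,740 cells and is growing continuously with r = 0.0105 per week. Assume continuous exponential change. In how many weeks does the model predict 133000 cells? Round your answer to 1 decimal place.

133000 = 46740 · e^(0.0105·t)
t = ln(133000/46740) / 0.0105 = ln(2.84553) / 0.0105 = 1.04575 / 0.0105

t ≈ 99.6 weeks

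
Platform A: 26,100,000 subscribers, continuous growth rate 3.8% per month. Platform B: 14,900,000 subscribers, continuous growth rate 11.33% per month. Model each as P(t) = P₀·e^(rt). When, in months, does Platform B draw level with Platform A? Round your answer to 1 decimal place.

26100000·e^(0.038t) = 14900000·e^(0.1133t)
26100000/14900000 = e^((0.1133 − 0.038)t) → ln(1.75168) = 0.0753·t
t = 0.56057 / 0.0753

t ≈ 7.4 months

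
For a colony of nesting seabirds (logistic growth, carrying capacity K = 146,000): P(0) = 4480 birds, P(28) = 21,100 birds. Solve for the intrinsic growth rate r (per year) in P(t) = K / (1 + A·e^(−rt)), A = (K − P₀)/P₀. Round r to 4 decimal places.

A = (146000 − 4480)/4480 = 31.58929
21100 = 146000/(1 + 31.58929·e^(−r·28)) → e^(−28r) = (6.91943 − 1)/31.58929 = 0.187387
r = −ln(0.187387)/28 = 1.67458/28

r ≈ 0.0598 per year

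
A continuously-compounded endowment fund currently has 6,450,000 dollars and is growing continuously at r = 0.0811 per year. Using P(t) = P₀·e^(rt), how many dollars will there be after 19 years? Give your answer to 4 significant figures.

≈ 30,110,000 dollars

P(19) = 6450000 · e^(0.0811·19) = 6450000 · e^(1.5409)
= 6450000 · 4.66879 ≈ 30113697.38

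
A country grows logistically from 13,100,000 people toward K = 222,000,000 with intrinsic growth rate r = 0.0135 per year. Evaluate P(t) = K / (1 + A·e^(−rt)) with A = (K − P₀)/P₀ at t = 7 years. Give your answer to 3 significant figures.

≈ 14,300,000 people

A = (222000000 − 13100000)/13100000 = 15.94656
P(7) = 222000000 / (1 + 15.94656·e^(−0.0135·7)) = 222000000 / (1 + 15.94656·0.909828)
= 222000000 / 15.50863 ≈ 14314613.4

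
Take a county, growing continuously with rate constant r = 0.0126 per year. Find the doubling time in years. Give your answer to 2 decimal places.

doubling time ≈ 55.01 years

doubling time = ln(2) / |r| = 0.69315 / 0.0126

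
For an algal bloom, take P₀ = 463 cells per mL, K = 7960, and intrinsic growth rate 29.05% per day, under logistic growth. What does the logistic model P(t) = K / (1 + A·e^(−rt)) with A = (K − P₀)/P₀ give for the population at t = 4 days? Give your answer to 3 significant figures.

≈ 1,310 cells per mL

A = (7960 − 463)/463 = 16.19222
P(4) = 7960 / (1 + 16.19222·e^(−0.2905·4)) = 7960 / (1 + 16.19222·0.31286)
= 7960 / 6.0659 ≈ 1312.25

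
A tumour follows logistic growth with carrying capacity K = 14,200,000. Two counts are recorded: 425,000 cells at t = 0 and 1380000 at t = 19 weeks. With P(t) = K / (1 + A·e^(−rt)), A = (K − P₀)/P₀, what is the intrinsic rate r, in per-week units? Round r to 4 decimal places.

A = (14200000 − 425000)/425000 = 32.41176
1380000 = 14200000/(1 + 32.41176·e^(−r·19)) → e^(−19r) = (10.28986 − 1)/32.41176 = 0.28662
r = −ln(0.28662)/19 = 1.2496/19

r ≈ 0.0658 per week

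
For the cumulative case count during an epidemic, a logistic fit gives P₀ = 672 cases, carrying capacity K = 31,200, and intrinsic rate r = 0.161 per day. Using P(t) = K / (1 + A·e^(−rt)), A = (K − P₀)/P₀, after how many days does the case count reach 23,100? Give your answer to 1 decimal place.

t ≈ 30.2 days

A = (31200 − 672)/672 = 45.42857
23100 = 31200/(1 + 45.42857·e^(−0.161t)) → 1 + 45.42857·e^(−0.161t) = 1.35065
e^(−0.161t) = 0.007719 → t = ln(129.55556)/0.161 = 4.86411/0.161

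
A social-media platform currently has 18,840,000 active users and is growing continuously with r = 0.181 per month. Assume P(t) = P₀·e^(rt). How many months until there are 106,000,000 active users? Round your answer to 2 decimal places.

t ≈ 9.54 months

106000000 = 18840000 · e^(0.181·t)
t = ln(106000000/18840000) / 0.181 = ln(5.62633) / 0.181 = 1.72746 / 0.181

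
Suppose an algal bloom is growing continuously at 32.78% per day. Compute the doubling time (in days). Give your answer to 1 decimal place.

doubling time = ln(2) / |r| = 0.69315 / 0.3278

doubling time ≈ 2.1 days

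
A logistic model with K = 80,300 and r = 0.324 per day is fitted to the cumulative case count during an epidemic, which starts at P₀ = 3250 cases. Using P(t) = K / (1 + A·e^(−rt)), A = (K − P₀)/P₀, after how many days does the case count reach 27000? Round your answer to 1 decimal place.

A = (80300 − 3250)/3250 = 23.70769
27000 = 80300/(1 + 23.70769·e^(−0.324t)) → 1 + 23.70769·e^(−0.324t) = 2.97407
e^(−0.324t) = 0.083267 → t = ln(12.00953)/0.324 = 2.4857/0.324

t ≈ 7.7 days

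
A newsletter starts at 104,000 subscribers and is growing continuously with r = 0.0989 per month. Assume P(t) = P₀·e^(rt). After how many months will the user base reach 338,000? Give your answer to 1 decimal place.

t ≈ 11.9 months

338000 = 104000 · e^(0.0989·t)
t = ln(338000/104000) / 0.0989 = ln(3.25) / 0.0989 = 1.17865 / 0.0989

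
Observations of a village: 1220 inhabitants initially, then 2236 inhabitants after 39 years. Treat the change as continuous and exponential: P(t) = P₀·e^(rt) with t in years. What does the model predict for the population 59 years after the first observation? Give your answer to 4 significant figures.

≈ 3,051 inhabitants

r = ln(2236/1220) / 39 ≈ 0.015534 per year
P(59) = 1220 · e^(0.015534·59) = 1220 · 2.50058 ≈ 3050.71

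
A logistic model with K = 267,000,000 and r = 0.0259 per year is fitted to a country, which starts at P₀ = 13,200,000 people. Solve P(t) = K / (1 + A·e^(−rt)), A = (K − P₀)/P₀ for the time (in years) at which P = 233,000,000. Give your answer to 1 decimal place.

t ≈ 188.5 years

A = (267000000 − 13200000)/13200000 = 19.22727
233000000 = 267000000/(1 + 19.22727·e^(−0.0259t)) → 1 + 19.22727·e^(−0.0259t) = 1.14592
e^(−0.0259t) = 0.007589 → t = ln(131.76337)/0.0259 = 4.88101/0.0259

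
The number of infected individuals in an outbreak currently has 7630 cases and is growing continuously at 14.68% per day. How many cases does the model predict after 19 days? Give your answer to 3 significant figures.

P(19) = 7630 · e^(0.1468·19) = 7630 · e^(2.7892)
= 7630 · 16.268 ≈ 124124.84

≈ 124,000 cases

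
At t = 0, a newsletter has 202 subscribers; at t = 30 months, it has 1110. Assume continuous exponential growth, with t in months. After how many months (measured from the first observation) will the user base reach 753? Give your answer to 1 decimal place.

r = ln(1110/202) / 30 ≈ 0.056795 per month
t = ln(753/202) / r = 1.3158 / 0.056795 ≈ 23.168

t ≈ 23.2 months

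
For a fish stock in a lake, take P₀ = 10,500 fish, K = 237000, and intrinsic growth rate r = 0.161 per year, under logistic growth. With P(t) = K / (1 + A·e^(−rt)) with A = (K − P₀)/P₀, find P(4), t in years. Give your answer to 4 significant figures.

A = (237000 − 10500)/10500 = 21.57143
P(4) = 237000 / (1 + 21.57143·e^(−0.161·4)) = 237000 / (1 + 21.57143·0.525187)
= 237000 / 12.32904 ≈ 19222.9

≈ 19,220 fish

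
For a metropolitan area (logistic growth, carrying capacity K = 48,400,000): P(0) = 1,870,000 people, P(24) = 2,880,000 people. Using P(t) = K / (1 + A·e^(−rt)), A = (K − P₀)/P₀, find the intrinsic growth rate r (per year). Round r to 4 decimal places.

A = (48400000 − 1870000)/1870000 = 24.88235
2880000 = 48400000/(1 + 24.88235·e^(−r·24)) → e^(−24r) = (16.80556 − 1)/24.88235 = 0.635211
r = −ln(0.635211)/24 = 0.4538/24

r ≈ 0.0189 per year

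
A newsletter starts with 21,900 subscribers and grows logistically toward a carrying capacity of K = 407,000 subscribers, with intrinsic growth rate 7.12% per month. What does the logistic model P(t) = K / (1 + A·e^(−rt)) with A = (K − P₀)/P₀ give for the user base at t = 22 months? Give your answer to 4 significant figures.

A = (407000 − 21900)/21900 = 17.58447
P(22) = 407000 / (1 + 17.58447·e^(−0.0712·22)) = 407000 / (1 + 17.58447·0.208795)
= 407000 / 4.67156 ≈ 87122.95

≈ 87,120 subscribers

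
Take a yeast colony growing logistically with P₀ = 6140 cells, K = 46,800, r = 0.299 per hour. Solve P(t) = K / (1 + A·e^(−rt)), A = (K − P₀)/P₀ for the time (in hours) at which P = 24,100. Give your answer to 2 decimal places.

t ≈ 6.52 hours

A = (46800 − 6140)/6140 = 6.62215
24100 = 46800/(1 + 6.62215·e^(−0.299t)) → 1 + 6.62215·e^(−0.299t) = 1.94191
e^(−0.299t) = 0.142236 → t = ln(7.03056)/0.299 = 1.95027/0.299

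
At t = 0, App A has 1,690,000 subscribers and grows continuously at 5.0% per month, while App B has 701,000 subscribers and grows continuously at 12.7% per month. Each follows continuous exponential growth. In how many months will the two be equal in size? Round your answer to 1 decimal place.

1690000·e^(0.05t) = 701000·e^(0.127t)
1690000/701000 = e^((0.127 − 0.05)t) → ln(2.41084) = 0.077·t
t = 0.87998 / 0.077

t ≈ 11.4 months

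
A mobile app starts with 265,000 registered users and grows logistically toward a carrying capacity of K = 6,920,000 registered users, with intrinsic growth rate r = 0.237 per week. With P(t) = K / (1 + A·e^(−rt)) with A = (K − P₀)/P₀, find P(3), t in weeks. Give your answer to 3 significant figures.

A = (6920000 − 265000)/265000 = 25.11321
P(3) = 6920000 / (1 + 25.11321·e^(−0.237·3)) = 6920000 / (1 + 25.11321·0.491153)
= 6920000 / 13.33442 ≈ 518957.62

≈ 519,000 registered users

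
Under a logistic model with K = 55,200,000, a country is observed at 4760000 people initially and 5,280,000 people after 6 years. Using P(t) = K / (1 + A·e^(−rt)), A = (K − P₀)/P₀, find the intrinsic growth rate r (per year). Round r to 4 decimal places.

r ≈ 0.0190 per year

A = (55200000 − 4760000)/4760000 = 10.59664
5280000 = 55200000/(1 + 10.59664·e^(−r·6)) → e^(−6r) = (10.45455 − 1)/10.59664 = 0.892221
r = −ln(0.892221)/6 = 0.11404/6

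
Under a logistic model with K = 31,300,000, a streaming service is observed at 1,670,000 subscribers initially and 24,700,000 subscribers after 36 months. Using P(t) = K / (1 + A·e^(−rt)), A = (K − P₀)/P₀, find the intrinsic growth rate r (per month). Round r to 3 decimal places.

A = (31300000 − 1670000)/1670000 = 17.74251
24700000 = 31300000/(1 + 17.74251·e^(−r·36)) → e^(−36r) = (1.26721 − 1)/17.74251 = 0.01506
r = −ln(0.01506)/36 = 4.1957/36

r ≈ 0.117 per month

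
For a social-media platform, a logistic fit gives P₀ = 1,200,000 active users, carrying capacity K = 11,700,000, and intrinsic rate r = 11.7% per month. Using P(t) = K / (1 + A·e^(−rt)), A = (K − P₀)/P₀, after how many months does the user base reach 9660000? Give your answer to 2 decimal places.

A = (11700000 − 1200000)/1200000 = 8.75
9660000 = 11700000/(1 + 8.75·e^(−0.117t)) → 1 + 8.75·e^(−0.117t) = 1.21118
e^(−0.117t) = 0.024135 → t = ln(41.43382)/0.117 = 3.7241/0.117

t ≈ 31.83 months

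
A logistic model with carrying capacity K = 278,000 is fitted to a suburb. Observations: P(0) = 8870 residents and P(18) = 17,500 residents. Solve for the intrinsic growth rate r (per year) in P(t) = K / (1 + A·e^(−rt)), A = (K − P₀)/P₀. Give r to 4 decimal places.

r ≈ 0.0396 per year

A = (278000 − 8870)/8870 = 30.3416
17500 = 278000/(1 + 30.3416·e^(−r·18)) → e^(−18r) = (15.88571 − 1)/30.3416 = 0.490604
r = −ln(0.490604)/18 = 0.71212/18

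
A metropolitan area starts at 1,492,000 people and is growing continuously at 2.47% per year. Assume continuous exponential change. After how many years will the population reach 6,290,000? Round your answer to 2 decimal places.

t ≈ 58.25 years

6290000 = 1492000 · e^(0.0247·t)
t = ln(6290000/1492000) / 0.0247 = ln(4.21582) / 0.0247 = 1.43884 / 0.0247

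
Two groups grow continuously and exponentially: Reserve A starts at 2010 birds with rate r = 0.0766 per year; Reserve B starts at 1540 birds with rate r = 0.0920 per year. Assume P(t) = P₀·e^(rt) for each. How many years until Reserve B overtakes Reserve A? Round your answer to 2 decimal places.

2010·e^(0.0766t) = 1540·e^(0.092t)
2010/1540 = e^((0.092 − 0.0766)t) → ln(1.30519) = 0.0154·t
t = 0.26635 / 0.0154

t ≈ 17.30 years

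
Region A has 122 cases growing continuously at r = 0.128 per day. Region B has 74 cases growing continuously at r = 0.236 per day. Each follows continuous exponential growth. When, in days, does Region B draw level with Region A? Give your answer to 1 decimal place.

122·e^(0.128t) = 74·e^(0.236t)
122/74 = e^((0.236 − 0.128)t) → ln(1.64865) = 0.108·t
t = 0.49996 / 0.108

t ≈ 4.6 days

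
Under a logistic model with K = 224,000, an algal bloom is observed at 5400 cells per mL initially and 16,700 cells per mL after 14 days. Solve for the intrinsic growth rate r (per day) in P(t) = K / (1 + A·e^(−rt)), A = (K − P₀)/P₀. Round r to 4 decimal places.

r ≈ 0.0844 per day

A = (224000 − 5400)/5400 = 40.48148
16700 = 224000/(1 + 40.48148·e^(−r·14)) → e^(−14r) = (13.41317 − 1)/40.48148 = 0.306638
r = −ln(0.306638)/14 = 1.18209/14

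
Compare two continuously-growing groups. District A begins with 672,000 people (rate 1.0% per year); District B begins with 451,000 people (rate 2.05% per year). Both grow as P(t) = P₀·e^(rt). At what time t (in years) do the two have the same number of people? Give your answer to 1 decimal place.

t ≈ 38.0 years

672000·e^(0.01t) = 451000·e^(0.0205t)
672000/451000 = e^((0.0205 − 0.01)t) → ln(1.49002) = 0.0105·t
t = 0.39879 / 0.0105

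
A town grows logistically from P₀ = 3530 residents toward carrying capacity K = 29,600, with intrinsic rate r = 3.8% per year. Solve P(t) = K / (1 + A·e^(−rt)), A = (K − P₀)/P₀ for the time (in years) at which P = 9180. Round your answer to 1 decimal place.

A = (29600 − 3530)/3530 = 7.38527
9180 = 29600/(1 + 7.38527·e^(−0.038t)) → 1 + 7.38527·e^(−0.038t) = 3.2244
e^(−0.038t) = 0.301194 → t = ln(3.32012)/0.038 = 1.2/0.038

t ≈ 31.6 years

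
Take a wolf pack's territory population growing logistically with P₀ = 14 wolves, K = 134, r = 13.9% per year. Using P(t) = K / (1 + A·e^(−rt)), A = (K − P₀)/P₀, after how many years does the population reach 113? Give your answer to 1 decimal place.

A = (134 − 14)/14 = 8.57143
113 = 134/(1 + 8.57143·e^(−0.139t)) → 1 + 8.57143·e^(−0.139t) = 1.18584
e^(−0.139t) = 0.021681 → t = ln(46.12245)/0.139 = 3.8313/0.139

t ≈ 27.6 years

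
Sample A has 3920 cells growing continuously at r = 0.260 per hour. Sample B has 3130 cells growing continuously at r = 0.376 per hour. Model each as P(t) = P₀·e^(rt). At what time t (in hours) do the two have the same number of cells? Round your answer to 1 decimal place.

3920·e^(0.26t) = 3130·e^(0.376t)
3920/3130 = e^((0.376 − 0.26)t) → ln(1.2524) = 0.116·t
t = 0.22506 / 0.116

t ≈ 1.9 hours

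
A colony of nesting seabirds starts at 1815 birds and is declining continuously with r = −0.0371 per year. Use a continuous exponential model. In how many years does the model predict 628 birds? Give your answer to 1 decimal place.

628 = 1815 · e^(-0.0371·t)
t = ln(628/1815) / -0.0371 = ln(0.34601) / -0.0371 = -1.0613 / -0.0371

t ≈ 28.6 years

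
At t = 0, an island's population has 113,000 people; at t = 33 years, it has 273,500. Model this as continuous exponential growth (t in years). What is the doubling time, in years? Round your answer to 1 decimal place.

r = ln(273500/113000) / 33 = ln(2.42035) / 33 ≈ 0.026785 per year
doubling time = ln 2 / |r| = 0.69315 / 0.026785

doubling time ≈ 25.9 years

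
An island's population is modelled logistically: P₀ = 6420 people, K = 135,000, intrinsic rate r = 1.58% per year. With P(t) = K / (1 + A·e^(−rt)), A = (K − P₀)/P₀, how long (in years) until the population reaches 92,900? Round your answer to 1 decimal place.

t ≈ 239.8 years

A = (135000 − 6420)/6420 = 20.02804
92900 = 135000/(1 + 20.02804·e^(−0.0158t)) → 1 + 20.02804·e^(−0.0158t) = 1.45318
e^(−0.0158t) = 0.022627 → t = ln(44.19489)/0.0158 = 3.78861/0.0158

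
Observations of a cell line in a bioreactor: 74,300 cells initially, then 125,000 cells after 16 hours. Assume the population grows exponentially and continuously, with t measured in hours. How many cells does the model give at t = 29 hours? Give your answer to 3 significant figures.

r = ln(125000/74300) / 16 ≈ 0.032513 per hour
P(29) = 74300 · e^(0.032513·29) = 74300 · 2.56733 ≈ 190752.83

≈ 191,000 cells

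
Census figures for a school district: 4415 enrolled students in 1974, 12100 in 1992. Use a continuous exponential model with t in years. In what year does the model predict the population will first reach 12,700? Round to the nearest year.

r = ln(12100/4415) / 18 = 1.0082/18 ≈ 0.056011 per year
t = ln(12700/4415) / r = 1.05659/0.056011 ≈ 18.86 years after 1974

year 1993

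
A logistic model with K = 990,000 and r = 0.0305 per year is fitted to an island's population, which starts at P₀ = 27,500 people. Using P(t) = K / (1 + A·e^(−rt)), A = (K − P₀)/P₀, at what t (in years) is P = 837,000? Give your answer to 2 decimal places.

A = (990000 − 27500)/27500 = 35
837000 = 990000/(1 + 35·e^(−0.0305t)) → 1 + 35·e^(−0.0305t) = 1.1828
e^(−0.0305t) = 0.005223 → t = ln(191.47059)/0.0305 = 5.25473/0.0305

t ≈ 172.29 years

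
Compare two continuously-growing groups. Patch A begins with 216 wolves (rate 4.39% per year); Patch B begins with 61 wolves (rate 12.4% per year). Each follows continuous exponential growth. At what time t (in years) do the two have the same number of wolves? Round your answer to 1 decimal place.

216·e^(0.0439t) = 61·e^(0.124t)
216/61 = e^((0.124 − 0.0439)t) → ln(3.54098) = 0.0801·t
t = 1.2644 / 0.0801

t ≈ 15.8 years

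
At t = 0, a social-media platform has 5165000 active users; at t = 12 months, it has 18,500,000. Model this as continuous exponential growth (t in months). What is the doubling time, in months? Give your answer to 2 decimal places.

r = ln(18500000/5165000) / 12 = ln(3.5818) / 12 ≈ 0.106322 per month
doubling time = ln 2 / |r| = 0.69315 / 0.106322

doubling time ≈ 6.52 months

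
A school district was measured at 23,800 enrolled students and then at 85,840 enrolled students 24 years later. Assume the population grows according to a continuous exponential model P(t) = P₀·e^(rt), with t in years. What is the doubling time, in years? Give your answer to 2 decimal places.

r = ln(85840/23800) / 24 = ln(3.60672) / 24 ≈ 0.05345 per year
doubling time = ln 2 / |r| = 0.69315 / 0.05345

doubling time ≈ 12.97 years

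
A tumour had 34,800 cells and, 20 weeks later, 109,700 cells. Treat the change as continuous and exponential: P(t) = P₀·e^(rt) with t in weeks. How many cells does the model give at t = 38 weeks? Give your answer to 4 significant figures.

≈ 308,300 cells

r = ln(109700/34800) / 20 ≈ 0.057407 per week
P(38) = 34800 · e^(0.057407·38) = 34800 · 8.85915 ≈ 308298.4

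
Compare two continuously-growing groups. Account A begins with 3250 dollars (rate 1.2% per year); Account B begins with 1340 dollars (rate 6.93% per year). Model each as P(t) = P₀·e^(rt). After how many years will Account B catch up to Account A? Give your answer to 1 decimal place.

t ≈ 15.5 years

3250·e^(0.012t) = 1340·e^(0.0693t)
3250/1340 = e^((0.0693 − 0.012)t) → ln(2.42537) = 0.0573·t
t = 0.88599 / 0.0573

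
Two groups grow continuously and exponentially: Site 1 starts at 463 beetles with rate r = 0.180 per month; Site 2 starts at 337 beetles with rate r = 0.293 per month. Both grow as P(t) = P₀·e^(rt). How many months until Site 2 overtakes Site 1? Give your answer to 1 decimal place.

t ≈ 2.8 months

463·e^(0.18t) = 337·e^(0.293t)
463/337 = e^((0.293 − 0.18)t) → ln(1.37389) = 0.113·t
t = 0.31764 / 0.113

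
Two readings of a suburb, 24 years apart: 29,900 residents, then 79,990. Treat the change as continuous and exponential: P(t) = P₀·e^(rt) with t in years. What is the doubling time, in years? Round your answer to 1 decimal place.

doubling time ≈ 16.9 years

r = ln(79990/29900) / 24 = ln(2.67525) / 24 ≈ 0.041002 per year
doubling time = ln 2 / |r| = 0.69315 / 0.041002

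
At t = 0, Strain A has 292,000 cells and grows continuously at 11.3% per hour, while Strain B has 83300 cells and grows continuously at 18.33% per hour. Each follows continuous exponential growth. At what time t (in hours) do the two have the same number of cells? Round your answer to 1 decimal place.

t ≈ 17.8 hours

292000·e^(0.113t) = 83300·e^(0.1833t)
292000/83300 = e^((0.1833 − 0.113)t) → ln(3.5054) = 0.0703·t
t = 1.25431 / 0.0703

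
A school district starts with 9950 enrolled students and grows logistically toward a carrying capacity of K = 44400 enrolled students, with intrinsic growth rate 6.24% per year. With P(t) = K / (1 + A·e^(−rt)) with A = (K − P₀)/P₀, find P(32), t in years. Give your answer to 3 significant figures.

A = (44400 − 9950)/9950 = 3.46231
P(32) = 44400 / (1 + 3.46231·e^(−0.0624·32)) = 44400 / (1 + 3.46231·0.135769)
= 44400 / 1.47007 ≈ 30202.55

≈ 30,200 enrolled students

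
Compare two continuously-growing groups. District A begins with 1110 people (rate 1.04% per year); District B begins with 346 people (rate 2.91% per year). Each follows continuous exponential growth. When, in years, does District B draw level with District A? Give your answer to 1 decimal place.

1110·e^(0.0104t) = 346·e^(0.0291t)
1110/346 = e^((0.0291 − 0.0104)t) → ln(3.20809) = 0.0187·t
t = 1.16568 / 0.0187

t ≈ 62.3 years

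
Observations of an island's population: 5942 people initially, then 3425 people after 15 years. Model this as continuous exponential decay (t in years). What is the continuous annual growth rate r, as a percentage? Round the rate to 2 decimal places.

r ≈ -3.67% per year

3425 = 5942 · e^(r·15)
e^(15r) = 3425/5942 = 0.57641
r = ln(0.57641) / 15 = -0.55094 / 15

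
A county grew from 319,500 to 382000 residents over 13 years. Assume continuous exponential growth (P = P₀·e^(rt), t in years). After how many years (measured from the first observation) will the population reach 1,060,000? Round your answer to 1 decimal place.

t ≈ 87.3 years

r = ln(382000/319500) / 13 ≈ 0.013743 per year
t = ln(1060000/319500) / r = 1.19927 / 0.013743 ≈ 87.262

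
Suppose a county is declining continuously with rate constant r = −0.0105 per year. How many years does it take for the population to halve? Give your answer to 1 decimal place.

half-life = ln(2) / |r| = 0.69315 / 0.0105

half-life ≈ 66.0 years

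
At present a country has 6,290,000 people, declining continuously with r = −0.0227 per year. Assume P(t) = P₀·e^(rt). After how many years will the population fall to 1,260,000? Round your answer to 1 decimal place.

t ≈ 70.8 years

1260000 = 6290000 · e^(-0.0227·t)
t = ln(1260000/6290000) / -0.0227 = ln(0.20032) / -0.0227 = -1.60785 / -0.0227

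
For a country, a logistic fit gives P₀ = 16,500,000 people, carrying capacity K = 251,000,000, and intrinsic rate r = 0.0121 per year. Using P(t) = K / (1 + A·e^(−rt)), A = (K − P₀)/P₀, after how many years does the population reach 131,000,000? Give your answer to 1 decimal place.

A = (251000000 − 16500000)/16500000 = 14.21212
131000000 = 251000000/(1 + 14.21212·e^(−0.0121t)) → 1 + 14.21212·e^(−0.0121t) = 1.91603
e^(−0.0121t) = 0.064454 → t = ln(15.5149)/0.0121 = 2.7418/0.0121

t ≈ 226.6 years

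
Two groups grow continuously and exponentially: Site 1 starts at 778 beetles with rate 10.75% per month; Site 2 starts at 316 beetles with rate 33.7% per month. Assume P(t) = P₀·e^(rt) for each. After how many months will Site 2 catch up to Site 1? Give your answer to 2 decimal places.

t ≈ 3.93 months

778·e^(0.1075t) = 316·e^(0.337t)
778/316 = e^((0.337 − 0.1075)t) → ln(2.46203) = 0.2295·t
t = 0.90098 / 0.2295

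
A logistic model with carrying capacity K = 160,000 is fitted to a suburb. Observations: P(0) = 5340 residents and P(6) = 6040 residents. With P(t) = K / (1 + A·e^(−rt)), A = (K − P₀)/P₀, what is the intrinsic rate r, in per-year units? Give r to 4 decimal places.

r ≈ 0.0213 per year

A = (160000 − 5340)/5340 = 28.96255
6040 = 160000/(1 + 28.96255·e^(−r·6)) → e^(−6r) = (26.49007 − 1)/28.96255 = 0.880104
r = −ln(0.880104)/6 = 0.12771/6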